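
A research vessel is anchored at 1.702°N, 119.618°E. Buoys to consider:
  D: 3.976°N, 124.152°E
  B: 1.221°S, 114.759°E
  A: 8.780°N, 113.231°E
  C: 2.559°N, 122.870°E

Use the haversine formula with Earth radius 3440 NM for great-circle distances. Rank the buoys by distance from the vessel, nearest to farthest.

Computing each great-circle distance from 1.702°N, 119.618°E:
C 2.559°N, 122.870°E: 201.8 NM
D 3.976°N, 124.152°E: 304.2 NM
B 1.221°S, 114.759°E: 340.4 NM
A 8.780°N, 113.231°E: 571.2 NM

C, D, B, A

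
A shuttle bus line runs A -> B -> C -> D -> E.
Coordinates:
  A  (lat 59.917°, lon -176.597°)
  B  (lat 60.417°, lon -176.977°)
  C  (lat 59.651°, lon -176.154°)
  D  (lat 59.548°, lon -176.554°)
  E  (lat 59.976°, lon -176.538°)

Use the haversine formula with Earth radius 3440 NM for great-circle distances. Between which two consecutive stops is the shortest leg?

Leg distances:
A→B: 32.1 NM
B→C: 52.2 NM
C→D: 13.6 NM
D→E: 25.7 NM
The shortest leg is C–D at 13.6 NM.

C–D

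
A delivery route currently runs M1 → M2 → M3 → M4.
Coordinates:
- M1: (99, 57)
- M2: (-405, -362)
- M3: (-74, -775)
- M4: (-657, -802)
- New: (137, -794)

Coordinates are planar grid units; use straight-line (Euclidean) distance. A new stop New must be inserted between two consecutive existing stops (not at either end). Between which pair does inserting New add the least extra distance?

between M2 and M3

Added distance for inserting New between each consecutive pair:
M1–M2: 889.5
M2–M3: 375.7
M3–M4: 422.3
Smallest added distance is 375.7, inserting between M2 and M3.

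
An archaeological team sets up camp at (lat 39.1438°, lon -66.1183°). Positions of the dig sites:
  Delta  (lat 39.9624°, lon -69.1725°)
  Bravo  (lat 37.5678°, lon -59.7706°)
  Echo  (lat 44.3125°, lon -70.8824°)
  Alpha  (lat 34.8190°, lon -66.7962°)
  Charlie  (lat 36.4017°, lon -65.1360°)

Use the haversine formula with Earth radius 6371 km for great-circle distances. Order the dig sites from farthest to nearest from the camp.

Distance from the camp at (lat 39.1438°, lon -66.1183°) to each:
Echo (lat 44.3125°, lon -70.8824°): 697.3 km
Bravo (lat 37.5678°, lon -59.7706°): 580.4 km
Alpha (lat 34.8190°, lon -66.7962°): 484.6 km
Charlie (lat 36.4017°, lon -65.1360°): 316.9 km
Delta (lat 39.9624°, lon -69.1725°): 277.2 km

Echo, Bravo, Alpha, Charlie, Delta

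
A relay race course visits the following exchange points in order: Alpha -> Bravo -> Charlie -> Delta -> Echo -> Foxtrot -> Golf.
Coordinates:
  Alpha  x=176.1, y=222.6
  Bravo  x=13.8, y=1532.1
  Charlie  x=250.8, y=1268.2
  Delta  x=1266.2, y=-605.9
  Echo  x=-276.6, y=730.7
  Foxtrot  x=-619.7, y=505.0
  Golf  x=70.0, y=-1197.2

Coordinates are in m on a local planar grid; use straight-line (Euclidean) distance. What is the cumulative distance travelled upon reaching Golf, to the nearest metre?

8094 m

Leg distances:
Alpha→Bravo: 1319.5 m  (cumulative 1319.5 m)
Bravo→Charlie: 354.7 m  (cumulative 1674.2 m)
Charlie→Delta: 2131.5 m  (cumulative 3805.7 m)
Delta→Echo: 2041.3 m  (cumulative 5847.0 m)
Echo→Foxtrot: 410.7 m  (cumulative 6257.7 m)
Foxtrot→Golf: 1836.6 m  (cumulative 8094.3 m)
Cumulative distance at Golf ≈ 8094 m.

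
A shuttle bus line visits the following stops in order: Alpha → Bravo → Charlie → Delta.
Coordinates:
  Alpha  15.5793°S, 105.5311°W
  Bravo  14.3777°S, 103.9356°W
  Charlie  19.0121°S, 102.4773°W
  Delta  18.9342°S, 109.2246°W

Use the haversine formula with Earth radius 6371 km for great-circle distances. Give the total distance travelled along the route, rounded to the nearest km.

1465 km

Leg distances:
Alpha→Bravo: 217.3 km  (cumulative 217.3 km)
Bravo→Charlie: 538.2 km  (cumulative 755.5 km)
Charlie→Delta: 709.5 km  (cumulative 1465.0 km)
Total route length ≈ 1465 km.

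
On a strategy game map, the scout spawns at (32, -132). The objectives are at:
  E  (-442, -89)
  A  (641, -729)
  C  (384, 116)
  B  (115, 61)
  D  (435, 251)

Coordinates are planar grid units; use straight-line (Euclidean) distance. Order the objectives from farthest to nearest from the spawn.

Distance from the spawn at (32, -132) to each:
A (641, -729): 852.8
D (435, 251): 556.0
E (-442, -89): 475.9
C (384, 116): 430.6
B (115, 61): 210.1

A, D, E, C, B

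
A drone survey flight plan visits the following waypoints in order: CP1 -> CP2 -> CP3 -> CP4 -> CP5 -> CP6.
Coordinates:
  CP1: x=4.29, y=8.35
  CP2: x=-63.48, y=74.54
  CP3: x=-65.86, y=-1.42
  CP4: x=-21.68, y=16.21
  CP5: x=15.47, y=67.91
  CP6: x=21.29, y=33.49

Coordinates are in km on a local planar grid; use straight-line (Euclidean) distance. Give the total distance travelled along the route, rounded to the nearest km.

317 km

Leg distances:
CP1→CP2: 94.7 km  (cumulative 94.7 km)
CP2→CP3: 76.0 km  (cumulative 170.7 km)
CP3→CP4: 47.6 km  (cumulative 218.3 km)
CP4→CP5: 63.7 km  (cumulative 282.0 km)
CP5→CP6: 34.9 km  (cumulative 316.9 km)
Total route length ≈ 317 km.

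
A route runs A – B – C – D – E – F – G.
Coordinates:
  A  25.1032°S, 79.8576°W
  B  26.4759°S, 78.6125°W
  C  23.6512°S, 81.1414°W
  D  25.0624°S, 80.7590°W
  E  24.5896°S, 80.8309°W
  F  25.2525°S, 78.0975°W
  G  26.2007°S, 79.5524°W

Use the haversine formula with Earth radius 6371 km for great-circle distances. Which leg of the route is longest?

B–C

Leg distances:
A→B: 197.1 km
B→C: 404.4 km
C→D: 161.6 km
D→E: 53.1 km
E→F: 285.3 km
F→G: 179.9 km
The longest leg is B–C at 404.4 km.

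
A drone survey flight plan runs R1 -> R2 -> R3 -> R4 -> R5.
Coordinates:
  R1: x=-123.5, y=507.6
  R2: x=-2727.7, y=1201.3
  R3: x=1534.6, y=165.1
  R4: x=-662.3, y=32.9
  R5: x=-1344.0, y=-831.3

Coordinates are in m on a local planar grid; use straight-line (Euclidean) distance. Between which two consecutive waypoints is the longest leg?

R2–R3

Leg distances:
R1→R2: 2695.0 m
R2→R3: 4386.4 m
R3→R4: 2200.9 m
R4→R5: 1100.7 m
The longest leg is R2–R3 at 4386.4 m.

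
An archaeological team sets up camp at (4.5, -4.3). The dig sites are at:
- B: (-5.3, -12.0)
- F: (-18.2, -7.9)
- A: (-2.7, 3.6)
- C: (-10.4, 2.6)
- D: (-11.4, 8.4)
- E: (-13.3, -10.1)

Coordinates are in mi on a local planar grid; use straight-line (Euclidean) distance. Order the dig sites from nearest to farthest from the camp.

Computing each straight-line distance from (4.5, -4.3):
A (-2.7, 3.6): 10.7 mi
B (-5.3, -12.0): 12.5 mi
C (-10.4, 2.6): 16.4 mi
E (-13.3, -10.1): 18.7 mi
D (-11.4, 8.4): 20.3 mi
F (-18.2, -7.9): 23.0 mi

A, B, C, E, D, F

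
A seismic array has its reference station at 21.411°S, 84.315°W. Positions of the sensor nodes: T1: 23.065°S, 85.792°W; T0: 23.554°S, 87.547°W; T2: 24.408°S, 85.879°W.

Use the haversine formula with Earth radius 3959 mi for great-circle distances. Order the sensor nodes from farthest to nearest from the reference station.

T0, T2, T1

Distances from the reference station:
T0 23.554°S, 87.547°W: 254.0 mi
T2 24.408°S, 85.879°W: 229.8 mi
T1 23.065°S, 85.792°W: 148.3 mi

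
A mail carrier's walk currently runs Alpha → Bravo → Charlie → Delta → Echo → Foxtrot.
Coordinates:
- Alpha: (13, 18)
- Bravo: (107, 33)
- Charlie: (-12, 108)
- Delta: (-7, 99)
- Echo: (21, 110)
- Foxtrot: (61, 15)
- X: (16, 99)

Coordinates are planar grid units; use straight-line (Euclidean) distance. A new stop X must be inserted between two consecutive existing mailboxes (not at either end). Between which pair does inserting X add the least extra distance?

Added distance for inserting X between each consecutive pair:
Alpha–Bravo: 98.3
Bravo–Charlie: 1.2
Charlie–Delta: 42.1
Delta–Echo: 5.0
Echo–Foxtrot: 4.3
Smallest added distance is 1.2, inserting between Bravo and Charlie.

between Bravo and Charlie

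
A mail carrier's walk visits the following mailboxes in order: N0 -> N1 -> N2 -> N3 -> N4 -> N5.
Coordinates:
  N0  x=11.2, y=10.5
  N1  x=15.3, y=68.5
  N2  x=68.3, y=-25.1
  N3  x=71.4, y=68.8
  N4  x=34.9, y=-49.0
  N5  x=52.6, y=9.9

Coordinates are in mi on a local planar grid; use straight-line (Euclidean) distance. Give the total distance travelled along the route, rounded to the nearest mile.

444 mi

Leg distances:
N0→N1: 58.1 mi  (cumulative 58.1 mi)
N1→N2: 107.6 mi  (cumulative 165.7 mi)
N2→N3: 94.0 mi  (cumulative 259.7 mi)
N3→N4: 123.3 mi  (cumulative 383.0 mi)
N4→N5: 61.5 mi  (cumulative 444.5 mi)
Total route length ≈ 444 mi.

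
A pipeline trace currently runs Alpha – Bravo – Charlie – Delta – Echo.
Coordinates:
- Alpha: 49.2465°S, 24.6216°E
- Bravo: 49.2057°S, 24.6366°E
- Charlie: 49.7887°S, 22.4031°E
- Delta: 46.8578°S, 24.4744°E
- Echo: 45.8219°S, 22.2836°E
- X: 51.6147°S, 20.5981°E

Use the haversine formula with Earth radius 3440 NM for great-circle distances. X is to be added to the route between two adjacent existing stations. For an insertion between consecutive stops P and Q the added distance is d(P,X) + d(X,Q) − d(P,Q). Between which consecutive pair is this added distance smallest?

between Bravo and Charlie

Added distance for inserting X between each consecutive pair:
Alpha–Bravo: 418.5 NM
Bravo–Charlie: 247.1 NM
Charlie–Delta: 258.3 NM
Delta–Echo: 567.5 NM
Smallest added distance is 247.1 NM, inserting between Bravo and Charlie.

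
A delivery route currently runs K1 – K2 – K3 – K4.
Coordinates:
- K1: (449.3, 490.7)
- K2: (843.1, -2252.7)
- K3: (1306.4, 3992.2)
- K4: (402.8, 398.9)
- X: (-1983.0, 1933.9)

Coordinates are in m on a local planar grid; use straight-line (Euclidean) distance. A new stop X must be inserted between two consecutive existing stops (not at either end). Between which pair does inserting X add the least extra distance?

between K2 and K3

Added distance for inserting X between each consecutive pair:
K1–K2: 5107.9 m
K2–K3: 2669.4 m
K3–K4: 3012.1 m
Smallest added distance is 2669.4 m, inserting between K2 and K3.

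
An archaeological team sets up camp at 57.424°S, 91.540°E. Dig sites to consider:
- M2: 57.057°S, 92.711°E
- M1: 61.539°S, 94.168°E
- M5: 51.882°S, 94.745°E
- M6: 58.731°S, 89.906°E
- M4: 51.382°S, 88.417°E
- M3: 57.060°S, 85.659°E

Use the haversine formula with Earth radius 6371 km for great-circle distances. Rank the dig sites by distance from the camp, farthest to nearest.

Distance from the camp at 57.424°S, 91.540°E to each:
M4 51.382°S, 88.417°E: 701.4 km
M5 51.882°S, 94.745°E: 649.6 km
M1 61.539°S, 94.168°E: 480.9 km
M3 57.060°S, 85.659°E: 356.0 km
M6 58.731°S, 89.906°E: 174.2 km
M2 57.057°S, 92.711°E: 81.4 km

M4, M5, M1, M3, M6, M2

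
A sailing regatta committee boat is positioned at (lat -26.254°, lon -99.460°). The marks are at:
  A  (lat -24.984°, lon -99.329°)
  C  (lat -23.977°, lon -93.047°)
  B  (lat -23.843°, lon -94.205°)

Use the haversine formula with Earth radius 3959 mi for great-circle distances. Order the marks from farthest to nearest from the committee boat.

C, B, A

Distance from the committee boat at (lat -26.254°, lon -99.460°) to each:
C (lat -23.977°, lon -93.047°): 430.9 mi
B (lat -23.843°, lon -94.205°): 368.7 mi
A (lat -24.984°, lon -99.329°): 88.1 mi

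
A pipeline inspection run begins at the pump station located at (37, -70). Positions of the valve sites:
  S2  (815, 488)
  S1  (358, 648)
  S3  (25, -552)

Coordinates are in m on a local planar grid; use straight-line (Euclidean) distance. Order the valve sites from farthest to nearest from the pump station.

Distance from the pump station at (37, -70) to each:
S2 (815, 488): 957.4 m
S1 (358, 648): 786.5 m
S3 (25, -552): 482.1 m

S2, S1, S3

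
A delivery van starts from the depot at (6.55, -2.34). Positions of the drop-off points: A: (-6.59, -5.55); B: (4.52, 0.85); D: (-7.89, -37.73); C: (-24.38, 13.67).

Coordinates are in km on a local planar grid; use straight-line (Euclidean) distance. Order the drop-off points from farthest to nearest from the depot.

D, C, A, B

Computing each straight-line distance from (6.55, -2.34):
D (-7.89, -37.73): 38.2 km
C (-24.38, 13.67): 34.8 km
A (-6.59, -5.55): 13.5 km
B (4.52, 0.85): 3.8 km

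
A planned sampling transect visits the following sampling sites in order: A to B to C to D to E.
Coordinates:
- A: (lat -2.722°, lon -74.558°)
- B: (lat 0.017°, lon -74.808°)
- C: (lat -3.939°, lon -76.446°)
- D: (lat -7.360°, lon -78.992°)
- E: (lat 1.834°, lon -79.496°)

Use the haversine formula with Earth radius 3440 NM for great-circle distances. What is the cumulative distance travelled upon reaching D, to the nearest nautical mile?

Leg distances:
A→B: 165.1 NM  (cumulative 165.1 NM)
B→C: 257.0 NM  (cumulative 422.2 NM)
C→D: 255.6 NM  (cumulative 677.7 NM)
Cumulative distance at D ≈ 678 NM.

678 NM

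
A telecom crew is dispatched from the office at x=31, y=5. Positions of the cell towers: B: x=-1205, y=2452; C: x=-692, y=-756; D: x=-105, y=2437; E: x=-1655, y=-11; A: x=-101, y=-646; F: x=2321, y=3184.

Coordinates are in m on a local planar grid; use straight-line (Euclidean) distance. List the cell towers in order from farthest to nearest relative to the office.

F, B, D, E, C, A

Distance from the office at x=31, y=5 to each:
F x=2321, y=3184: 3917.9 m
B x=-1205, y=2452: 2741.4 m
D x=-105, y=2437: 2435.8 m
E x=-1655, y=-11: 1686.1 m
C x=-692, y=-756: 1049.7 m
A x=-101, y=-646: 664.2 m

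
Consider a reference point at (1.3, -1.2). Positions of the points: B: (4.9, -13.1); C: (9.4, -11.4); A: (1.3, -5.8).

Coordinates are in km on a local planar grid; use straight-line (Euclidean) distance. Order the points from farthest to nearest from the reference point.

C, B, A

Distances from the reference point:
C (9.4, -11.4): 13.0 km
B (4.9, -13.1): 12.4 km
A (1.3, -5.8): 4.6 km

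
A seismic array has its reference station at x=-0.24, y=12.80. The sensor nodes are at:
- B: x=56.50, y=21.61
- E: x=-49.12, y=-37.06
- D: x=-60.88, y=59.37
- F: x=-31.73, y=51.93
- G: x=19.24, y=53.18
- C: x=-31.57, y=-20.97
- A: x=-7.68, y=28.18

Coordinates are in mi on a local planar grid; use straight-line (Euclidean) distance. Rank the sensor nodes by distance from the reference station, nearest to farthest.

A, G, C, F, B, E, D

Computing each straight-line distance from x=-0.24, y=12.80:
A x=-7.68, y=28.18: 17.1 mi
G x=19.24, y=53.18: 44.8 mi
C x=-31.57, y=-20.97: 46.1 mi
F x=-31.73, y=51.93: 50.2 mi
B x=56.50, y=21.61: 57.4 mi
E x=-49.12, y=-37.06: 69.8 mi
D x=-60.88, y=59.37: 76.5 mi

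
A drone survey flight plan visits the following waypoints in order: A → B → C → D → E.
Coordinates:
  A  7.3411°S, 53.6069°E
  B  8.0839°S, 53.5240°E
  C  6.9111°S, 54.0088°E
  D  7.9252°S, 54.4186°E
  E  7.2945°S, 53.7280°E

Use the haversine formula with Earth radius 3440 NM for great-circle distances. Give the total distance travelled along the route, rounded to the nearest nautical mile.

Leg distances:
A→B: 44.9 NM  (cumulative 44.9 NM)
B→C: 76.1 NM  (cumulative 121.0 NM)
C→D: 65.6 NM  (cumulative 186.6 NM)
D→E: 55.9 NM  (cumulative 242.4 NM)
Total route length ≈ 242 NM.

242 NM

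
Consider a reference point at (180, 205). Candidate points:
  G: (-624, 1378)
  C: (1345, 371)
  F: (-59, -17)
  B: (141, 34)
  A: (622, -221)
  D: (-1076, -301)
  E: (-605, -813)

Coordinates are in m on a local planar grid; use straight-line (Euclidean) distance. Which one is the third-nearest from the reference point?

A

Distance to each, sorted:
B: 175.4 m
F: 326.2 m
A: 613.9 m
C: 1176.8 m
E: 1285.5 m
D: 1354.1 m
G: 1422.1 m
The third-nearest is A at 613.9 m.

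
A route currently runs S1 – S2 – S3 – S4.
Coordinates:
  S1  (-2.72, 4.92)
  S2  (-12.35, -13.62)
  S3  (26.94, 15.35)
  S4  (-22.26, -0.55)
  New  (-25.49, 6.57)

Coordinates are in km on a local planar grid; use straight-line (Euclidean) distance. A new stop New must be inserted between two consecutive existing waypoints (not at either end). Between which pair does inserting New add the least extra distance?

Added distance for inserting New between each consecutive pair:
S1–S2: 26.0 km
S2–S3: 28.4 km
S3–S4: 9.3 km
Smallest added distance is 9.3 km, inserting between S3 and S4.

between S3 and S4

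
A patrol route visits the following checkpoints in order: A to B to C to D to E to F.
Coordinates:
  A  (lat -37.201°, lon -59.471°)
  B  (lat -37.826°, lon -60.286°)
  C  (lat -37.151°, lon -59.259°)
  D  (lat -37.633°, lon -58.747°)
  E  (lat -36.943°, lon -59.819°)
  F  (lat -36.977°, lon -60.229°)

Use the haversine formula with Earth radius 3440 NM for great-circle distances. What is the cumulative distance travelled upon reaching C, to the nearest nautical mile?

Leg distances:
A→B: 54.0 NM  (cumulative 54.0 NM)
B→C: 63.5 NM  (cumulative 117.5 NM)
Cumulative distance at C ≈ 118 NM.

118 NM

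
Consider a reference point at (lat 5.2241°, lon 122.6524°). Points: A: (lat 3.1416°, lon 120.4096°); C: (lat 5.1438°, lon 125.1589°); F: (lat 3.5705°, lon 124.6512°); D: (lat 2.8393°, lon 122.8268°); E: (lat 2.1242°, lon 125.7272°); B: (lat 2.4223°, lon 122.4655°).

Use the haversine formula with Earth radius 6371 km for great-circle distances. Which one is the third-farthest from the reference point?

Distance to each, sorted:
E: 485.0 km
A: 339.8 km
B: 312.2 km
F: 287.9 km
C: 277.7 km
D: 265.9 km
The third-farthest is B at 312.2 km.

B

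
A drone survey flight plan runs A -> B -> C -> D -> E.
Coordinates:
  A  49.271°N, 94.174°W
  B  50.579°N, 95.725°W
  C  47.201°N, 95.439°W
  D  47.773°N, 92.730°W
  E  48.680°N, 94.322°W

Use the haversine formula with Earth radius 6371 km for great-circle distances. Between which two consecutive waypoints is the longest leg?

B–C

Leg distances:
A→B: 183.0 km
B→C: 376.2 km
C→D: 213.2 km
D→E: 155.2 km
The longest leg is B–C at 376.2 km.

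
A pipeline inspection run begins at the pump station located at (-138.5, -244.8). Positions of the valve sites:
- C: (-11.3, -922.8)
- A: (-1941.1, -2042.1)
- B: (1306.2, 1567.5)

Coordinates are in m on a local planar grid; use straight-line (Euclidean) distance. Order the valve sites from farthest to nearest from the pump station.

Computing each straight-line distance from (-138.5, -244.8):
A (-1941.1, -2042.1): 2545.5 m
B (1306.2, 1567.5): 2317.7 m
C (-11.3, -922.8): 689.8 m

A, B, C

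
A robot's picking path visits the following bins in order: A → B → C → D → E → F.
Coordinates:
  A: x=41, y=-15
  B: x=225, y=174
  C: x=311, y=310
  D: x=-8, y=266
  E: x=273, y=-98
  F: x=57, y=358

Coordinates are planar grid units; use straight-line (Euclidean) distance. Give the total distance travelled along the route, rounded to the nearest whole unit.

Leg distances:
A→B: 263.8  (cumulative 263.8)
B→C: 160.9  (cumulative 424.7)
C→D: 322.0  (cumulative 746.7)
D→E: 459.8  (cumulative 1206.5)
E→F: 504.6  (cumulative 1711.1)
Total route length ≈ 1711.

1711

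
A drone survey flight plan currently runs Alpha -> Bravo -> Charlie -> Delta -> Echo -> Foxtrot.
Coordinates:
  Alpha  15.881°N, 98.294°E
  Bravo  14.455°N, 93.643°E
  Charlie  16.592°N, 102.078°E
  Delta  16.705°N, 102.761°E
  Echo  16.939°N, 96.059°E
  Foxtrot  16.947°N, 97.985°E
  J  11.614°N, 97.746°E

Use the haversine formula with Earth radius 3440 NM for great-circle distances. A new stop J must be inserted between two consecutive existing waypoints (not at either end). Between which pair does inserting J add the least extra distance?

between Bravo and Charlie

Added distance for inserting J between each consecutive pair:
Alpha–Bravo: 269.8 NM
Bravo–Charlie: 181.0 NM
Charlie–Delta: 773.8 NM
Delta–Echo: 371.6 NM
Echo–Foxtrot: 544.3 NM
Smallest added distance is 181.0 NM, inserting between Bravo and Charlie.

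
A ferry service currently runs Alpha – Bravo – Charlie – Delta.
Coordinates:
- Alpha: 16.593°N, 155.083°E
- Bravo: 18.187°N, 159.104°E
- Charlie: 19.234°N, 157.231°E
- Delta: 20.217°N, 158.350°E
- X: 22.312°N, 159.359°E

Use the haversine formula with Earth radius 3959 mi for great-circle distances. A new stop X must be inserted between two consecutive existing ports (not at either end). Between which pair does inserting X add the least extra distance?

Added distance for inserting X between each consecutive pair:
Alpha–Bravo: 481.8 mi
Bravo–Charlie: 396.4 mi
Charlie–Delta: 312.4 mi
Smallest added distance is 312.4 mi, inserting between Charlie and Delta.

between Charlie and Delta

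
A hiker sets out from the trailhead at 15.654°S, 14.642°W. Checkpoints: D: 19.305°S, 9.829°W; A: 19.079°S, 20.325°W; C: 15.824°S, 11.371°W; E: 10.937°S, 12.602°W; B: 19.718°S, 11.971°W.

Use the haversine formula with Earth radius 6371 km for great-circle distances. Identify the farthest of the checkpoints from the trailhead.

Distances from the trailhead (15.654°S, 14.642°W):
A: 713.2 km
D: 652.1 km
E: 569.0 km
B: 533.1 km
C: 350.6 km
The farthest is A at 713.2 km.

A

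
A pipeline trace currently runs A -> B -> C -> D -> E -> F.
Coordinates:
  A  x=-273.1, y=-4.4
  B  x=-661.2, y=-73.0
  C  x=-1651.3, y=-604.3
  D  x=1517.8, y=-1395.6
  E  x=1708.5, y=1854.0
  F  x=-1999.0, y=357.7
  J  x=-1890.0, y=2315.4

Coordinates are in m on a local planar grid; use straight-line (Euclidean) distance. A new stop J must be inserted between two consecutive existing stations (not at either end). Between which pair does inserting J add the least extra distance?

Added distance for inserting J between each consecutive pair:
A–B: 5119.5 m
B–C: 4491.8 m
C–D: 4701.4 m
D–E: 5411.1 m
E–F: 1590.6 m
Smallest added distance is 1590.6 m, inserting between E and F.

between E and F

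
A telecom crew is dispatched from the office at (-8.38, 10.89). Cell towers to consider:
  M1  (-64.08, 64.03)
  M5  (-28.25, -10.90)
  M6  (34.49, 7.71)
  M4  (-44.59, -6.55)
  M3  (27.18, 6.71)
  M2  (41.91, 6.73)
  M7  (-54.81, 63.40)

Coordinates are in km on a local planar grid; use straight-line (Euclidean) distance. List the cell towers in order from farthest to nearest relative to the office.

Distance from the office at (-8.38, 10.89) to each:
M1 (-64.08, 64.03): 77.0 km
M7 (-54.81, 63.40): 70.1 km
M2 (41.91, 6.73): 50.5 km
M6 (34.49, 7.71): 43.0 km
M4 (-44.59, -6.55): 40.2 km
M3 (27.18, 6.71): 35.8 km
M5 (-28.25, -10.90): 29.5 km

M1, M7, M2, M6, M4, M3, M5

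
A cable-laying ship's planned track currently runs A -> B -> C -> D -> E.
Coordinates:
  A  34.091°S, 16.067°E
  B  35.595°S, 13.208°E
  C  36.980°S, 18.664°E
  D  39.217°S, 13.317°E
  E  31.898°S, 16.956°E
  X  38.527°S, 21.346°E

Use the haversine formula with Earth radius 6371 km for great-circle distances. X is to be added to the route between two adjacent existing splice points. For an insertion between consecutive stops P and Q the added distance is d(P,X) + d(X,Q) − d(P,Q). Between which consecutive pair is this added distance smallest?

Added distance for inserting X between each consecutive pair:
A–B: 1165.2 km
B–C: 571.1 km
C–D: 461.1 km
D–E: 659.2 km
Smallest added distance is 461.1 km, inserting between C and D.

between C and D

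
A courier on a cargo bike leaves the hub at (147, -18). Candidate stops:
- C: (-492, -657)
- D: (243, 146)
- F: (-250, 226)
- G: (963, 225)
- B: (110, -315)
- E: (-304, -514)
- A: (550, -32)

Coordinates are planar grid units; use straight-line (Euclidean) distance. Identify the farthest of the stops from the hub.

Distance to each, sorted:
C: 903.7
G: 851.4
E: 670.4
F: 466.0
A: 403.2
B: 299.3
D: 190.0
The farthest is C at 903.7.

C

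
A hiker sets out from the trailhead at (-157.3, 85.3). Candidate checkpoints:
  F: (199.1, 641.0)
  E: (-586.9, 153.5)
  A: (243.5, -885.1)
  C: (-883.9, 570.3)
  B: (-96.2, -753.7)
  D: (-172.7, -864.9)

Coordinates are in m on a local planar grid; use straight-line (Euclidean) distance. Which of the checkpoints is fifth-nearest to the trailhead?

Distances from the trailhead ((-157.3, 85.3)):
E: 435.0 m
F: 660.2 m
B: 841.2 m
C: 873.6 m
D: 950.3 m
A: 1049.9 m
The fifth-nearest is D at 950.3 m.

D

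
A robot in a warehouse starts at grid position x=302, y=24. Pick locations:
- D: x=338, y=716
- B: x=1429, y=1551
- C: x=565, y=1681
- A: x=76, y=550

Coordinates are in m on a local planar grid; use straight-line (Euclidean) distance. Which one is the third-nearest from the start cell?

Distance to each, sorted:
A: 572.5 m
D: 692.9 m
C: 1677.7 m
B: 1897.9 m
The third-nearest is C at 1677.7 m.

C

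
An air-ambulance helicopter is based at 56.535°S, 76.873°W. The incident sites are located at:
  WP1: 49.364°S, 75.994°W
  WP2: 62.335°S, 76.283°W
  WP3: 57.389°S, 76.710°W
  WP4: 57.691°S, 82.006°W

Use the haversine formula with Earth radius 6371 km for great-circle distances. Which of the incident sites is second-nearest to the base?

Distance to each, sorted:
WP3: 95.5 km
WP4: 335.4 km
WP2: 645.8 km
WP1: 799.5 km
The second-nearest is WP4 at 335.4 km.

WP4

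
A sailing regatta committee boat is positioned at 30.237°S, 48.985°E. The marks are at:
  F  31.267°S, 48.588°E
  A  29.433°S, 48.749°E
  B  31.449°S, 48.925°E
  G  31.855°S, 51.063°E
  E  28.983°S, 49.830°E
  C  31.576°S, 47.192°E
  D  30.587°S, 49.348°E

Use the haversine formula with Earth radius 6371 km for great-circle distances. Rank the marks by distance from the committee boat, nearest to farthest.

Distance from the committee boat at 30.237°S, 48.985°E to each:
D 30.587°S, 49.348°E: 52.2 km
A 29.433°S, 48.749°E: 92.3 km
F 31.267°S, 48.588°E: 120.7 km
B 31.449°S, 48.925°E: 134.9 km
E 28.983°S, 49.830°E: 161.6 km
C 31.576°S, 47.192°E: 226.8 km
G 31.855°S, 51.063°E: 267.5 km

D, A, F, B, E, C, G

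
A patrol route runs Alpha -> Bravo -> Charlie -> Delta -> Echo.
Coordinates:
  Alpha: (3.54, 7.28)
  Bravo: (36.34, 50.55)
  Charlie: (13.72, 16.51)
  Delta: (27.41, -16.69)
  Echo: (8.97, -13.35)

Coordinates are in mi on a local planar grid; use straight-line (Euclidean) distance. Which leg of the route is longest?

Alpha–Bravo

Leg distances:
Alpha→Bravo: 54.3 mi
Bravo→Charlie: 40.9 mi
Charlie→Delta: 35.9 mi
Delta→Echo: 18.7 mi
The longest leg is Alpha–Bravo at 54.3 mi.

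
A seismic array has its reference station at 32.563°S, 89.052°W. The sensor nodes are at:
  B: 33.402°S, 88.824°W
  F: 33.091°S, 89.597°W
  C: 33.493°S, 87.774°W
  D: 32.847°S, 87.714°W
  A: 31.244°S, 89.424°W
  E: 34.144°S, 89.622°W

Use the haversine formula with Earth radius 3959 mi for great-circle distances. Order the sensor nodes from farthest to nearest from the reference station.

Distance from the reference station at 32.563°S, 89.052°W to each:
E 34.144°S, 89.622°W: 114.1 mi
C 33.493°S, 87.774°W: 98.0 mi
A 31.244°S, 89.424°W: 93.7 mi
D 32.847°S, 87.714°W: 80.2 mi
B 33.402°S, 88.824°W: 59.5 mi
F 33.091°S, 89.597°W: 48.3 mi

E, C, A, D, B, F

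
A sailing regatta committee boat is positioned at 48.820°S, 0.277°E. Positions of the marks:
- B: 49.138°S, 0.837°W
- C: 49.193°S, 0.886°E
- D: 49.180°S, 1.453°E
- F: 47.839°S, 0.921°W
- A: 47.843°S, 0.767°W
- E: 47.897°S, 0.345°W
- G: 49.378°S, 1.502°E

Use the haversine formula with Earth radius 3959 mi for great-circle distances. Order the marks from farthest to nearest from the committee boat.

Computing each great-circle distance from 48.820°S, 0.277°E:
F 47.839°S, 0.921°W: 87.3 mi
A 47.843°S, 0.767°W: 82.8 mi
E 47.897°S, 0.345°W: 69.9 mi
G 49.378°S, 1.502°E: 67.5 mi
D 49.180°S, 1.453°E: 58.8 mi
B 49.138°S, 0.837°W: 55.1 mi
C 49.193°S, 0.886°E: 37.8 mi

F, A, E, G, D, B, C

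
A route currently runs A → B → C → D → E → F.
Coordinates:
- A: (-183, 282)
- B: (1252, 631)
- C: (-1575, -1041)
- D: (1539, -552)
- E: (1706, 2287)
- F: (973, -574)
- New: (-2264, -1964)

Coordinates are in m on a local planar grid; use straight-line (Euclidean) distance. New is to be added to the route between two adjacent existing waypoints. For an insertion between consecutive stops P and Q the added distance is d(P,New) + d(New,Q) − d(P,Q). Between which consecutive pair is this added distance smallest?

between C and D

Added distance for inserting New between each consecutive pair:
A–B: 5955.0 m
B–C: 2237.3 m
C–D: 2056.3 m
D–E: 7029.3 m
E–F: 6385.9 m
Smallest added distance is 2056.3 m, inserting between C and D.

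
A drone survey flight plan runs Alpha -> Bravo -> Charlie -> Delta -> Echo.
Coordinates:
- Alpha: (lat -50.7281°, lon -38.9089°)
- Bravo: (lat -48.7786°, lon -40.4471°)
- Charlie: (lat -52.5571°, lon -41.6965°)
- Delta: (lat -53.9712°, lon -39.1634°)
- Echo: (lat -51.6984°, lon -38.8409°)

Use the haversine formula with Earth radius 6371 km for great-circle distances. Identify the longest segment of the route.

Leg distances:
Alpha→Bravo: 243.3 km
Bravo→Charlie: 429.3 km
Charlie→Delta: 230.4 km
Delta→Echo: 253.6 km
The longest leg is Bravo–Charlie at 429.3 km.

Bravo–Charlie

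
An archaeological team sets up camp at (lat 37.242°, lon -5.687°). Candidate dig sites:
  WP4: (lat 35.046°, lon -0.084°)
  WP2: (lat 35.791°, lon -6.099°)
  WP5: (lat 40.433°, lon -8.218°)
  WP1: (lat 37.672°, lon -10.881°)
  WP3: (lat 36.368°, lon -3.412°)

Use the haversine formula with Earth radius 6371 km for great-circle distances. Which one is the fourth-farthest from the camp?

WP3

Distance to each, sorted:
WP4: 559.1 km
WP1: 460.9 km
WP5: 417.0 km
WP3: 224.6 km
WP2: 165.5 km
The fourth-farthest is WP3 at 224.6 km.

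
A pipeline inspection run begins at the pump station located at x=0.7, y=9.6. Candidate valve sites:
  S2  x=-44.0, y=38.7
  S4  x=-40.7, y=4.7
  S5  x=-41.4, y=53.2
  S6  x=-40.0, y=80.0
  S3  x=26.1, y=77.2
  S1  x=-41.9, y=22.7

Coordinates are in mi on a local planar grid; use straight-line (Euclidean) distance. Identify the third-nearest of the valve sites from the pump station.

S2

Distance to each, sorted:
S4: 41.7 mi
S1: 44.6 mi
S2: 53.3 mi
S5: 60.6 mi
S3: 72.2 mi
S6: 81.3 mi
The third-nearest is S2 at 53.3 mi.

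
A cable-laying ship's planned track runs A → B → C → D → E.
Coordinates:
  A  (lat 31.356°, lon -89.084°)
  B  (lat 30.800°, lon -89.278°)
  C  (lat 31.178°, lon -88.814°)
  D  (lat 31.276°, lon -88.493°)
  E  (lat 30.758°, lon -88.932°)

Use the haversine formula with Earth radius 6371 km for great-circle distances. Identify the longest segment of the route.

Leg distances:
A→B: 64.5 km
B→C: 61.0 km
C→D: 32.4 km
D→E: 71.2 km
The longest leg is D–E at 71.2 km.

D–E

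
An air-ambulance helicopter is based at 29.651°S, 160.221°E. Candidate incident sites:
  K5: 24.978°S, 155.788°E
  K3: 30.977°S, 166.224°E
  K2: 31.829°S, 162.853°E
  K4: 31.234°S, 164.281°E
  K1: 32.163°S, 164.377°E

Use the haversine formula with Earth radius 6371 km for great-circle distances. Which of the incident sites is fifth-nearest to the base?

Distance to each, sorted:
K2: 349.2 km
K4: 427.1 km
K1: 484.9 km
K3: 594.7 km
K5: 679.4 km
The fifth-nearest is K5 at 679.4 km.

K5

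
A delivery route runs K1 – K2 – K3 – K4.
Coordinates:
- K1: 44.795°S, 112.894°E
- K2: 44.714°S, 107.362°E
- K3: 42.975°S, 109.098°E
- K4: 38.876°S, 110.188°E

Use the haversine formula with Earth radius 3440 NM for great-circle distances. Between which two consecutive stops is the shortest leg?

K2–K3

Leg distances:
K1→K2: 235.9 NM
K2→K3: 128.6 NM
K3→K4: 251.0 NM
The shortest leg is K2–K3 at 128.6 NM.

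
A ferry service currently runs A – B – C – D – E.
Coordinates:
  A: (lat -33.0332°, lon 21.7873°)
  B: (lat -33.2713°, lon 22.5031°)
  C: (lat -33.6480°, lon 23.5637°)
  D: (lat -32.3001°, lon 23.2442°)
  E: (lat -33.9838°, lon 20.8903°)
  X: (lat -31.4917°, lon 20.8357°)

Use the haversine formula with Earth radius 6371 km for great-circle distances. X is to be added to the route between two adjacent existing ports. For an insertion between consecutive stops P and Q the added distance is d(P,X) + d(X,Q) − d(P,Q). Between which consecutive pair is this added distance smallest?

between D and E

Added distance for inserting X between each consecutive pair:
A–B: 374.0 km
B–C: 495.8 km
C–D: 442.1 km
D–E: 233.4 km
Smallest added distance is 233.4 km, inserting between D and E.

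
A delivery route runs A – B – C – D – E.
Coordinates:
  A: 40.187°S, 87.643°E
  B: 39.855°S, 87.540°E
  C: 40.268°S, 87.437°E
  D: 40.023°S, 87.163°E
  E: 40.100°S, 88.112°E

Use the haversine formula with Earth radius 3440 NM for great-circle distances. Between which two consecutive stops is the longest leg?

Leg distances:
A→B: 20.5 NM
B→C: 25.2 NM
C→D: 19.4 NM
D→E: 43.9 NM
The longest leg is D–E at 43.9 NM.

D–E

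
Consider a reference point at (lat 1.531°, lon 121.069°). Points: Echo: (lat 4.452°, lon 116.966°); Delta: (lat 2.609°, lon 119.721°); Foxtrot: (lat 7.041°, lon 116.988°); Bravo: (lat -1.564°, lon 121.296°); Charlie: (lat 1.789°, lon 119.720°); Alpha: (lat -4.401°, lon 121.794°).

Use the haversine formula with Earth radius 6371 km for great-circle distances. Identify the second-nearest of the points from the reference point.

Distance to each, sorted:
Charlie: 152.7 km
Delta: 191.8 km
Bravo: 345.1 km
Echo: 559.5 km
Alpha: 664.5 km
Foxtrot: 761.6 km
The second-nearest is Delta at 191.8 km.

Delta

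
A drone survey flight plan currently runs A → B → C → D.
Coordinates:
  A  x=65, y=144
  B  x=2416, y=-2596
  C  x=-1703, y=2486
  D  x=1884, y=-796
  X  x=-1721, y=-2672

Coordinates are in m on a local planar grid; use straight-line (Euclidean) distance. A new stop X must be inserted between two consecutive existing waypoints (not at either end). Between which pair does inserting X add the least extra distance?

Added distance for inserting X between each consecutive pair:
A–B: 3861.9 m
B–C: 2754.1 m
C–D: 4360.0 m
Smallest added distance is 2754.1 m, inserting between B and C.

between B and C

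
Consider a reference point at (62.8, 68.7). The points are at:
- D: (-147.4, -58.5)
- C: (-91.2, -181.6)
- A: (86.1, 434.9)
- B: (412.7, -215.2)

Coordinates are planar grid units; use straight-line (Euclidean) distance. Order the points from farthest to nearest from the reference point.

Distance from the reference point at (62.8, 68.7) to each:
B (412.7, -215.2): 450.6
A (86.1, 434.9): 366.9
C (-91.2, -181.6): 293.9
D (-147.4, -58.5): 245.7

B, A, C, D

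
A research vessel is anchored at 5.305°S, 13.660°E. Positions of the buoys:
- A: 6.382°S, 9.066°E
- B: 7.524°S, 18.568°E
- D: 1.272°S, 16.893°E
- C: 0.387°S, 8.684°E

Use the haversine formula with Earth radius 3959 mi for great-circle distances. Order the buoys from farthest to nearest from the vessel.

C, B, D, A

Distance from the vessel at 5.305°S, 13.660°E to each:
C 0.387°S, 8.684°E: 483.0 mi
B 7.524°S, 18.568°E: 370.2 mi
D 1.272°S, 16.893°E: 356.9 mi
A 6.382°S, 9.066°E: 324.4 mi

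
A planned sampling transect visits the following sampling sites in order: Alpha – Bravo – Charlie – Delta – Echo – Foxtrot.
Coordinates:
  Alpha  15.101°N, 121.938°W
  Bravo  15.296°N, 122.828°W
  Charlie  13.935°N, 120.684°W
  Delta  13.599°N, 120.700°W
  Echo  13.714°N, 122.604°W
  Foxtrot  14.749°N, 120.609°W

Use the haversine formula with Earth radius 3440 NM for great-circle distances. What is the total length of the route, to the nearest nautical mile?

Leg distances:
Alpha→Bravo: 52.9 NM  (cumulative 52.9 NM)
Bravo→Charlie: 149.0 NM  (cumulative 201.8 NM)
Charlie→Delta: 20.2 NM  (cumulative 222.0 NM)
Delta→Echo: 111.3 NM  (cumulative 333.3 NM)
Echo→Foxtrot: 131.7 NM  (cumulative 465.0 NM)
Total route length ≈ 465 NM.

465 NM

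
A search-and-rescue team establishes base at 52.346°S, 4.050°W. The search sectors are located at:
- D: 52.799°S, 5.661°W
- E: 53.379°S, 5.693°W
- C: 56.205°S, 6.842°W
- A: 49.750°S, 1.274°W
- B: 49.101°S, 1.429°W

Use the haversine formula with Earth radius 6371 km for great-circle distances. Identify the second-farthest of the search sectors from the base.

Distances from the base (52.346°S, 4.050°W):
C: 465.7 km
B: 405.2 km
A: 347.8 km
E: 159.2 km
D: 120.0 km
The second-farthest is B at 405.2 km.

B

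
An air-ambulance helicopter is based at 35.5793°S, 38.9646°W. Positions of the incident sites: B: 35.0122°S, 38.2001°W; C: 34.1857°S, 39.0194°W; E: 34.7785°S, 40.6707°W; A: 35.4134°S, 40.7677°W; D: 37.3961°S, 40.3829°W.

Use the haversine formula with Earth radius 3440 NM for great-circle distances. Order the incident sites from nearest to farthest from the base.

B, C, A, E, D

Distances from the base:
B 35.0122°S, 38.2001°W: 50.6 NM
C 34.1857°S, 39.0194°W: 83.7 NM
A 35.4134°S, 40.7677°W: 88.7 NM
E 34.7785°S, 40.6707°W: 96.5 NM
D 37.3961°S, 40.3829°W: 128.8 NM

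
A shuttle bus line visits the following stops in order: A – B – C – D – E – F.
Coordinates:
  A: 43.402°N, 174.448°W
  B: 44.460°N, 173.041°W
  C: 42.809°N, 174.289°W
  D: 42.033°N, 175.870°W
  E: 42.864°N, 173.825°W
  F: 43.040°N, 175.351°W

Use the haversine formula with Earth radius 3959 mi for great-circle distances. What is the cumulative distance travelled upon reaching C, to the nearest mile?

Leg distances:
A→B: 101.2 mi  (cumulative 101.2 mi)
B→C: 130.0 mi  (cumulative 231.3 mi)
Cumulative distance at C ≈ 231 mi.

231 mi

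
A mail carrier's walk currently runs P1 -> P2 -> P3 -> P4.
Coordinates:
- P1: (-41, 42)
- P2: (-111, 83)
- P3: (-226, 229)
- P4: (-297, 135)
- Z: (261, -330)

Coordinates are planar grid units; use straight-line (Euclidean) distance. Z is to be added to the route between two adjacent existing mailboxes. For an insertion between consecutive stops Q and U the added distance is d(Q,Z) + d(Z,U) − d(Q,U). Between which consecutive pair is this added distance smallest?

between P1 and P2

Added distance for inserting Z between each consecutive pair:
P1–P2: 953.9
P2–P3: 1111.4
P3–P4: 1349.9
Smallest added distance is 953.9, inserting between P1 and P2.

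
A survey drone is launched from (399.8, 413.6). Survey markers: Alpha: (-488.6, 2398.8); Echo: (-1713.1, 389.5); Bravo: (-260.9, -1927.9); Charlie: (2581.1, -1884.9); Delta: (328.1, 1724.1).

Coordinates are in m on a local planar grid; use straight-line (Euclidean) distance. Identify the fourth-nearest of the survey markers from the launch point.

Distance to each, sorted:
Delta: 1312.5 m
Echo: 2113.0 m
Alpha: 2174.9 m
Bravo: 2432.9 m
Charlie: 3168.8 m
The fourth-nearest is Bravo at 2432.9 m.

Bravo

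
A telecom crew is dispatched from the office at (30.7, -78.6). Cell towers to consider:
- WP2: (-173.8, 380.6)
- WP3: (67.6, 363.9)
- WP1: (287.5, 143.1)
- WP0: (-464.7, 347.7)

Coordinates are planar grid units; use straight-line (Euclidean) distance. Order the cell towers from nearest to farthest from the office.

Distance from the office at (30.7, -78.6) to each:
WP1 (287.5, 143.1): 339.3
WP3 (67.6, 363.9): 444.0
WP2 (-173.8, 380.6): 502.7
WP0 (-464.7, 347.7): 653.6

WP1, WP3, WP2, WP0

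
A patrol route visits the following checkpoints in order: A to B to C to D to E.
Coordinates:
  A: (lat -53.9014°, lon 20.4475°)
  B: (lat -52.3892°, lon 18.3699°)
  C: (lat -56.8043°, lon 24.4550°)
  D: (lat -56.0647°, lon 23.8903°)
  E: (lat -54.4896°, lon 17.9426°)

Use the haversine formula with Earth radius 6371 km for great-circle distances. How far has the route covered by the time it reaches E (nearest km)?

1350 km

Leg distances:
A→B: 217.9 km  (cumulative 217.9 km)
B→C: 627.7 km  (cumulative 845.6 km)
C→D: 89.3 km  (cumulative 934.9 km)
D→E: 415.3 km  (cumulative 1350.1 km)
Cumulative distance at E ≈ 1350 km.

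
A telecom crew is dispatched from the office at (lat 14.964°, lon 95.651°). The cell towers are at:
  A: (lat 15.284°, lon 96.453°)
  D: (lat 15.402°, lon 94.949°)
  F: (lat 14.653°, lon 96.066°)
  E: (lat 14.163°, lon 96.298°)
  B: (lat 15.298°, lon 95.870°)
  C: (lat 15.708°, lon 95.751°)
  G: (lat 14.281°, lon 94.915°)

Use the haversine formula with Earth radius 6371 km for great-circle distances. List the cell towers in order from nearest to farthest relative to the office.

B, F, C, D, A, G, E

Computing each great-circle distance from (lat 14.964°, lon 95.651°):
B (lat 15.298°, lon 95.870°): 44.0 km
F (lat 14.653°, lon 96.066°): 56.4 km
C (lat 15.708°, lon 95.751°): 83.4 km
D (lat 15.402°, lon 94.949°): 89.7 km
A (lat 15.284°, lon 96.453°): 93.2 km
G (lat 14.281°, lon 94.915°): 109.7 km
E (lat 14.163°, lon 96.298°): 113.1 km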